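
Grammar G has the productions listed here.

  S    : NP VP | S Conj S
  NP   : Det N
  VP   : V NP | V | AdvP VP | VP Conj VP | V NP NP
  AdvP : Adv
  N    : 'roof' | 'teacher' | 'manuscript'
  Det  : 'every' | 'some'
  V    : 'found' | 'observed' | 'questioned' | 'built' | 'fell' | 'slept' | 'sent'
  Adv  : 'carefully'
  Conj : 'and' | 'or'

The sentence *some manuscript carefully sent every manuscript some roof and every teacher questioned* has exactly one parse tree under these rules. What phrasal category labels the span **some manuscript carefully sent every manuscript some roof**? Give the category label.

S
  S
    NP
      Det: some
      N: manuscript
    VP
      AdvP
        Adv: carefully
      VP
        V: sent
        NP
          Det: every
          N: manuscript
        NP
          Det: some
          N: roof
  Conj: and
  S
    NP
      Det: every
      N: teacher
    VP
      V: questioned
The span 'some manuscript carefully sent every manuscript some roof' is the S node built by S → NP VP.

S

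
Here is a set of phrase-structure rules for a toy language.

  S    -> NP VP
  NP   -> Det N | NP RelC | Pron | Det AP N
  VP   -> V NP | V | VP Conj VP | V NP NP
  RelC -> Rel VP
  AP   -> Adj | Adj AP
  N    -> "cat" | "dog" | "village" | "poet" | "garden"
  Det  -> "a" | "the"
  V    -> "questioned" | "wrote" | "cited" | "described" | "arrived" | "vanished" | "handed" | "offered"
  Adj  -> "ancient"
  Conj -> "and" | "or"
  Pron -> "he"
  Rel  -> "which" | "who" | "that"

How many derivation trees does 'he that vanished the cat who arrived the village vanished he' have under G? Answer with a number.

Two of the 3 distinct bracketings:
[S [NP [NP [Pron he]] [RelC [Rel that] [VP [V vanished] [NP [NP [Det the] [N cat]] [RelC [Rel who] [VP [V arrived] [NP [Det the] [N village]]]]]]]] [VP [V vanished] [NP [Pron he]]]]
[S [NP [NP [Pron he]] [RelC [Rel that] [VP [V vanished] [NP [NP [Det the] [N cat]] [RelC [Rel who] [VP [V arrived]]]] [NP [Det the] [N village]]]]] [VP [V vanished] [NP [Pron he]]]]
The difference turns on whether VP → V is used at the relevant span, versus an alternative expansion of VP.

3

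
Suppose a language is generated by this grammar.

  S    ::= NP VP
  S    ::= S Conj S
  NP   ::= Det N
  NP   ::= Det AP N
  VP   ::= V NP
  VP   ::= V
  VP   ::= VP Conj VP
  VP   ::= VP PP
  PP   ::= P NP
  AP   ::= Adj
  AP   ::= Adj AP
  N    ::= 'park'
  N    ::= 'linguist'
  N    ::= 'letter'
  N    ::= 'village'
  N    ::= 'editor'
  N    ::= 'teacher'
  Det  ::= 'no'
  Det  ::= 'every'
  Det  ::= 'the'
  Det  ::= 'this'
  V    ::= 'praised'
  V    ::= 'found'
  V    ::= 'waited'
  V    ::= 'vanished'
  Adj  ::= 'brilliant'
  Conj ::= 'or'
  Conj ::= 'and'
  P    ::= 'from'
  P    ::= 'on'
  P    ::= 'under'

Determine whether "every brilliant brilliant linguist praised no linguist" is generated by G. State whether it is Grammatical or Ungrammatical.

[S [NP [Det every] [AP [Adj brilliant] [AP [Adj brilliant]]] [N linguist]] [VP [V praised] [NP [Det no] [N linguist]]]]
The bracketing above is licensed at every node by one of the given productions, with S at the root.

Grammatical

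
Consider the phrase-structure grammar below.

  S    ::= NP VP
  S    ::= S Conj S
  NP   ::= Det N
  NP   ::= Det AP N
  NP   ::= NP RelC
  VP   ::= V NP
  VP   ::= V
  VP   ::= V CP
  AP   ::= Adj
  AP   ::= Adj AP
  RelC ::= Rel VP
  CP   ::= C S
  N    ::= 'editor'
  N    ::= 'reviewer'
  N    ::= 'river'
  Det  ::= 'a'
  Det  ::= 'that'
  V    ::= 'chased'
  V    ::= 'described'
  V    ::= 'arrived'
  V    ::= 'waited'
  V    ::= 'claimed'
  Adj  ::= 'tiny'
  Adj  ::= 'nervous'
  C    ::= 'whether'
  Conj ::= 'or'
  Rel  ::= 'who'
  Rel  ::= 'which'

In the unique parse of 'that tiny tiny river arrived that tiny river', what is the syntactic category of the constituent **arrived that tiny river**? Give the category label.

S
  NP
    Det: that
    AP
      Adj: tiny
      AP
        Adj: tiny
    N: river
  VP
    V: arrived
    NP
      Det: that
      AP
        Adj: tiny
      N: river
The span 'arrived that tiny river' is the VP node built by VP → V NP.

VP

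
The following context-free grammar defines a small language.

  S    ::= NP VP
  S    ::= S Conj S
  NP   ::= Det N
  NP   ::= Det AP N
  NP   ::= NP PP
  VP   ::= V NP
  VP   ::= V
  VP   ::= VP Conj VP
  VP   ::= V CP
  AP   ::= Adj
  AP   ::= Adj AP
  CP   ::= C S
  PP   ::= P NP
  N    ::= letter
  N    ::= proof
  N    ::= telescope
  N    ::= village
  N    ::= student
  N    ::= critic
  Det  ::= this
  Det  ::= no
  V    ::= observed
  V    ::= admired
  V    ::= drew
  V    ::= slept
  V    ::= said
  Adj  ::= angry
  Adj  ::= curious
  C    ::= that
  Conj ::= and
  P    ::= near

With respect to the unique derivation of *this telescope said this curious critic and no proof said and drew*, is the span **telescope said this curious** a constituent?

[S [S [NP [Det this] [N telescope]] [VP [V said] [NP [Det this] [AP [Adj curious]] [N critic]]]] [Conj and] [S [NP [Det no] [N proof]] [VP [VP [V said]] [Conj and] [VP [V drew]]]]]
The smallest constituent containing 'telescope said this curious' is the S spanning 'this telescope said this curious critic'; no single node in the tree dominates exactly the given words.

No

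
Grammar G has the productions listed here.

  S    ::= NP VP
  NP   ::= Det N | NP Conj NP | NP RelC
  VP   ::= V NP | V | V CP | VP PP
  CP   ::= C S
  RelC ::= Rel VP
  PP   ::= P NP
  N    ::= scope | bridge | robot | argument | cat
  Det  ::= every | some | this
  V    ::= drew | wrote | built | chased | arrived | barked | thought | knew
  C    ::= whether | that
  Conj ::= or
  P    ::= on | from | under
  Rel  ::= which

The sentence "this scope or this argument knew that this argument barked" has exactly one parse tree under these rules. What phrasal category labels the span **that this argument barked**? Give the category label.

CP

[S [NP [NP [Det this] [N scope]] [Conj or] [NP [Det this] [N argument]]] [VP [V knew] [CP [C that] [S [NP [Det this] [N argument]] [VP [V barked]]]]]]
The span 'that this argument barked' is the CP node built by CP → C S.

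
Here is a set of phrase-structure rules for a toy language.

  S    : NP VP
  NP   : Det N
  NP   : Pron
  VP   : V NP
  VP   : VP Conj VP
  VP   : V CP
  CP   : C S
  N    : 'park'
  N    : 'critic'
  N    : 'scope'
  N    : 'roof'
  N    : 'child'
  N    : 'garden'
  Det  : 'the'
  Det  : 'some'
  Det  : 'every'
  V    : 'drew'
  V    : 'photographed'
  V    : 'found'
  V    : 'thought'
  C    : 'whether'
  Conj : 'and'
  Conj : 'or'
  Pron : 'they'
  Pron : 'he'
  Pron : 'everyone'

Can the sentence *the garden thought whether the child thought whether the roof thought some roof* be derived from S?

Grammatical

S
  NP
    Det: the
    N: garden
  VP
    V: thought
    CP
      C: whether
      S
        NP
          Det: the
          N: child
        VP
          V: thought
          CP
            C: whether
            S
              NP
                Det: the
                N: roof
              VP
                V: thought
                NP
                  Det: some
                  N: roof
Every word is introduced by a lexical rule and the phrasal rules combine the resulting categories into a single S.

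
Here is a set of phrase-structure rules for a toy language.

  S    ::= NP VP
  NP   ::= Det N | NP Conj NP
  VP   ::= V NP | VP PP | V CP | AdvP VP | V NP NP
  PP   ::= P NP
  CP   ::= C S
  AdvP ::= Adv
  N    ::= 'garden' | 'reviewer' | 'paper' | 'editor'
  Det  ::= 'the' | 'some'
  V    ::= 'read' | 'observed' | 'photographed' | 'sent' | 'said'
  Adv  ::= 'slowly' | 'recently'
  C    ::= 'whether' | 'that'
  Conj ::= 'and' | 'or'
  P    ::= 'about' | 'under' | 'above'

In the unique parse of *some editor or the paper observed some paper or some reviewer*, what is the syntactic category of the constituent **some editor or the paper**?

NP

[S [NP [NP [Det some] [N editor]] [Conj or] [NP [Det the] [N paper]]] [VP [V observed] [NP [NP [Det some] [N paper]] [Conj or] [NP [Det some] [N reviewer]]]]]
The span 'some editor or the paper' is the NP node built by NP → NP Conj NP.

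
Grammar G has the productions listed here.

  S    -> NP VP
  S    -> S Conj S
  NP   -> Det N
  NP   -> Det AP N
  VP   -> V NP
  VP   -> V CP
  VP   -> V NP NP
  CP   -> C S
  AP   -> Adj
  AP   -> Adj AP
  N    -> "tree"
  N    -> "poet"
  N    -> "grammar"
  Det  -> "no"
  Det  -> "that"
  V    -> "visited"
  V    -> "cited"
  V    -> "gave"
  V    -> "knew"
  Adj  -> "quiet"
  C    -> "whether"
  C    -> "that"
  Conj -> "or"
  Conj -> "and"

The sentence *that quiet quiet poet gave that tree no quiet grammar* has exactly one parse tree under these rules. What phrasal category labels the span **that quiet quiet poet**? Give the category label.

NP

[S [NP [Det that] [AP [Adj quiet] [AP [Adj quiet]]] [N poet]] [VP [V gave] [NP [Det that] [N tree]] [NP [Det no] [AP [Adj quiet]] [N grammar]]]]
The span 'that quiet quiet poet' is the NP node built by NP → Det AP N.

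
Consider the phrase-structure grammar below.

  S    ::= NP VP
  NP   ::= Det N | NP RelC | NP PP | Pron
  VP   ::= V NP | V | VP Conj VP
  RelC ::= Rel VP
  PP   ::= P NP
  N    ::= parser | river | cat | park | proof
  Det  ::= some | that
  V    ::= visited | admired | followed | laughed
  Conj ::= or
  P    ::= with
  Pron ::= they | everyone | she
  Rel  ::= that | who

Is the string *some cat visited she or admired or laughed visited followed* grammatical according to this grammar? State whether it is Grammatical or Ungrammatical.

Ungrammatical

For S → NP VP, the only prefix that parses as NP is 'some cat', but the remainder 'visited she or admired or laughed visited followed' is not a VP under these rules.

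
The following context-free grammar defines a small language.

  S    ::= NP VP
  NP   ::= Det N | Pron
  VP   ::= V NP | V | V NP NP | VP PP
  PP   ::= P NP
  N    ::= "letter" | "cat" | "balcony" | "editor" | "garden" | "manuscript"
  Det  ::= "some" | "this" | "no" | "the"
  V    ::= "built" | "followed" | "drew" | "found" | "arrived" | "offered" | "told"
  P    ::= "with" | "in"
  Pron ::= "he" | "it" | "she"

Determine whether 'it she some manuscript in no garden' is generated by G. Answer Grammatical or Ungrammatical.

Ungrammatical

For S → NP VP, the only prefix that parses as NP is 'it', but the remainder 'she some manuscript in no garden' is not a VP under these rules.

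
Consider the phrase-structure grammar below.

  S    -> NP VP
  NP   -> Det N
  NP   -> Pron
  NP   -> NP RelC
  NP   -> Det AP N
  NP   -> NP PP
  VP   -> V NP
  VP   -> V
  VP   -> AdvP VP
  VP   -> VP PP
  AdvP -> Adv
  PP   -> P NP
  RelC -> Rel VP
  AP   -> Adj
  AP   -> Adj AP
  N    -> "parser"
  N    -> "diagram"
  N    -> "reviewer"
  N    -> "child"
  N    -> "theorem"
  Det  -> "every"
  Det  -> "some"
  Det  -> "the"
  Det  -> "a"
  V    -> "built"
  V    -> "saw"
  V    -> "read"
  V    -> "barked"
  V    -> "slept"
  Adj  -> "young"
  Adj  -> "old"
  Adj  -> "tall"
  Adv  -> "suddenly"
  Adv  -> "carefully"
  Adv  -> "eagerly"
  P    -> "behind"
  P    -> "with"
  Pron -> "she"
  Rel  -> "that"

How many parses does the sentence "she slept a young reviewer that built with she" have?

Two of the 3 distinct bracketings:
[S [NP [Pron she]] [VP [V slept] [NP [NP [Det a] [AP [Adj young]] [N reviewer]] [RelC [Rel that] [VP [VP [V built]] [PP [P with] [NP [Pron she]]]]]]]]
[S [NP [Pron she]] [VP [V slept] [NP [NP [NP [Det a] [AP [Adj young]] [N reviewer]] [RelC [Rel that] [VP [V built]]]] [PP [P with] [NP [Pron she]]]]]]
The difference turns on whether NP → NP PP is used at the relevant span, versus an alternative expansion of NP.

3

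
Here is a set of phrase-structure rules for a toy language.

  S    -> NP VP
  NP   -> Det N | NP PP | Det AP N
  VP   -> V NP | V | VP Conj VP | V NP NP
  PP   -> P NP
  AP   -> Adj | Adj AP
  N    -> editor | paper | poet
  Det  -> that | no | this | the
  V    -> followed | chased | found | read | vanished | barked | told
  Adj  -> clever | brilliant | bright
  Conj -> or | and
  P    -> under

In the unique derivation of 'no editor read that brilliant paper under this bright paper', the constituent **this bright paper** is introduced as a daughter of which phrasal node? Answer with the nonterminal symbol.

PP

[S [NP [Det no] [N editor]] [VP [V read] [NP [NP [Det that] [AP [Adj brilliant]] [N paper]] [PP [P under] [NP [Det this] [AP [Adj bright]] [N paper]]]]]]
The span 'this bright paper' is the NP node built by NP → Det AP N.
Its mother is the PP built by PP → P NP.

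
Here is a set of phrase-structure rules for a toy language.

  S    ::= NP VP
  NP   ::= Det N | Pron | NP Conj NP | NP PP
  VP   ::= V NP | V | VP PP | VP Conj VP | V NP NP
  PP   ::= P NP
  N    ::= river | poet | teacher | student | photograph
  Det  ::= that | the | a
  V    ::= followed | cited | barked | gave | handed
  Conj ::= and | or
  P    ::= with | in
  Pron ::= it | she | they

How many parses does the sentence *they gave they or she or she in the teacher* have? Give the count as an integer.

7

Two of the 7 distinct bracketings:
[S [NP [Pron they]] [VP [V gave] [NP [NP [Pron they]] [Conj or] [NP [NP [Pron she]] [Conj or] [NP [NP [Pron she]] [PP [P in] [NP [Det the] [N teacher]]]]]]]]
[S [NP [Pron they]] [VP [V gave] [NP [NP [Pron they]] [Conj or] [NP [NP [NP [Pron she]] [Conj or] [NP [Pron she]]] [PP [P in] [NP [Det the] [N teacher]]]]]]]
The trees differ in how a recursive rule is bracketed over the same span.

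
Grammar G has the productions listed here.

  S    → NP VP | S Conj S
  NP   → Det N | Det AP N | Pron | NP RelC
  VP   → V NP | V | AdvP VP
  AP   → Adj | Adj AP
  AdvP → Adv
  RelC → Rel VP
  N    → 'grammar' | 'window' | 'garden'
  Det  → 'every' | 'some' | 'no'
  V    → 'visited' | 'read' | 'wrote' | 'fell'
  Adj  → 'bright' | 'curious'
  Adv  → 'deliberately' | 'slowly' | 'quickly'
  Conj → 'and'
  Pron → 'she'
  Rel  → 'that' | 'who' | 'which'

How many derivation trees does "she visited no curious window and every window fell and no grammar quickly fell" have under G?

2

The two bracketings:
[S [S [NP [Pron she]] [VP [V visited] [NP [Det no] [AP [Adj curious]] [N window]]]] [Conj and] [S [S [NP [Det every] [N window]] [VP [V fell]]] [Conj and] [S [NP [Det no] [N grammar]] [VP [AdvP [Adv quickly]] [VP [V fell]]]]]]
[S [S [S [NP [Pron she]] [VP [V visited] [NP [Det no] [AP [Adj curious]] [N window]]]] [Conj and] [S [NP [Det every] [N window]] [VP [V fell]]]] [Conj and] [S [NP [Det no] [N grammar]] [VP [AdvP [Adv quickly]] [VP [V fell]]]]]
The trees differ in how a recursive rule is bracketed over the same span.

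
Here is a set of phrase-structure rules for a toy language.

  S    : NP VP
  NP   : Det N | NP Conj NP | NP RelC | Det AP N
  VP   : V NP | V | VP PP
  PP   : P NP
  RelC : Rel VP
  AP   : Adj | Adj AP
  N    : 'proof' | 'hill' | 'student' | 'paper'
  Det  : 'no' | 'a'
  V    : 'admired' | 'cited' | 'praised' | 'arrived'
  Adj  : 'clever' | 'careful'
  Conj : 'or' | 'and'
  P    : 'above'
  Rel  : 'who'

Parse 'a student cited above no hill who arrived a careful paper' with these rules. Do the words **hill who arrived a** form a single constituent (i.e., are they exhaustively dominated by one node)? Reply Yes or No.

No

[S [NP [Det a] [N student]] [VP [VP [V cited]] [PP [P above] [NP [NP [Det no] [N hill]] [RelC [Rel who] [VP [V arrived] [NP [Det a] [AP [Adj careful]] [N paper]]]]]]]]
The smallest constituent containing 'hill who arrived a' is the NP spanning 'no hill who arrived a careful paper'; no single node in the tree dominates exactly the given words.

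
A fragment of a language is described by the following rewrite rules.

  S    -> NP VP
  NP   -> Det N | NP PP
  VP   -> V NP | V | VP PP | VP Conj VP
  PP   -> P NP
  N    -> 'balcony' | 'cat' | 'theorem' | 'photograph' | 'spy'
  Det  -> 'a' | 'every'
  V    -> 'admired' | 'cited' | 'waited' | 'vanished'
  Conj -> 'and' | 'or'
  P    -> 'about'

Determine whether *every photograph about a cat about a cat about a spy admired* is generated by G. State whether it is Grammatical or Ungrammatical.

S
  NP
    NP
      Det: every
      N: photograph
    PP
      P: about
      NP
        NP
          Det: a
          N: cat
        PP
          P: about
          NP
            NP
              Det: a
              N: cat
            PP
              P: about
              NP
                Det: a
                N: spy
  VP
    V: admired
The bracketing above is licensed at every node by one of the given productions, with S at the root.

Grammatical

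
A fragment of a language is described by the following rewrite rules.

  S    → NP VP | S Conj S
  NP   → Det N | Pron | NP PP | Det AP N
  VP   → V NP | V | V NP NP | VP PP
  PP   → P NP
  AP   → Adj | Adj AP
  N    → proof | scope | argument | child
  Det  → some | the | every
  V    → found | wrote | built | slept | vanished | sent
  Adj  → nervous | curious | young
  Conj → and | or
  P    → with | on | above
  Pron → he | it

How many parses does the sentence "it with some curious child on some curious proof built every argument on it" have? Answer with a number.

4

Two of the 4 distinct bracketings:
[S [NP [NP [Pron it]] [PP [P with] [NP [NP [Det some] [AP [Adj curious]] [N child]] [PP [P on] [NP [Det some] [AP [Adj curious]] [N proof]]]]]] [VP [V built] [NP [NP [Det every] [N argument]] [PP [P on] [NP [Pron it]]]]]]
[S [NP [NP [Pron it]] [PP [P with] [NP [NP [Det some] [AP [Adj curious]] [N child]] [PP [P on] [NP [Det some] [AP [Adj curious]] [N proof]]]]]] [VP [VP [V built] [NP [Det every] [N argument]]] [PP [P on] [NP [Pron it]]]]]
The difference turns on whether VP → VP PP is used at the relevant span, versus an alternative expansion of VP.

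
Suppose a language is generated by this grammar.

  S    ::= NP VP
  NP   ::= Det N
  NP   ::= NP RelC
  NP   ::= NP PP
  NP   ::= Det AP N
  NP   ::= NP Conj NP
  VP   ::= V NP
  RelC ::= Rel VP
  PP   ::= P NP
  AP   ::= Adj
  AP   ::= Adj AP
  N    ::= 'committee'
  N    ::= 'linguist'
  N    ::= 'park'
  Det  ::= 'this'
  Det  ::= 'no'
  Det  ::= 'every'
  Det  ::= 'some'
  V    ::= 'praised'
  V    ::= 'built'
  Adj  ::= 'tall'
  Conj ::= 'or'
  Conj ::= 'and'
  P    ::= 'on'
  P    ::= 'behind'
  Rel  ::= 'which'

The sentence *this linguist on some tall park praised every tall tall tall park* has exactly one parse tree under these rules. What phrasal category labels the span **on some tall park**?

PP

S
  NP
    NP
      Det: this
      N: linguist
    PP
      P: on
      NP
        Det: some
        AP
          Adj: tall
        N: park
  VP
    V: praised
    NP
      Det: every
      AP
        Adj: tall
        AP
          Adj: tall
          AP
            Adj: tall
      N: park
The span 'on some tall park' is the PP node built by PP → P NP.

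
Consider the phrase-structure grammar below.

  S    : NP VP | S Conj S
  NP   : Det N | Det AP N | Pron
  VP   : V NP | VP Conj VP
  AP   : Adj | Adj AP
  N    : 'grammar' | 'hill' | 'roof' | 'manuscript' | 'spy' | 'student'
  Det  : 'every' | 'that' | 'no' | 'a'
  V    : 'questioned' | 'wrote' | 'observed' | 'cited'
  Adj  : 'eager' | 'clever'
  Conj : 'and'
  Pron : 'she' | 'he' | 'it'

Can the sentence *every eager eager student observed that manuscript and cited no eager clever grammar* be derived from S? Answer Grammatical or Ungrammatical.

Grammatical

[S [NP [Det every] [AP [Adj eager] [AP [Adj eager]]] [N student]] [VP [VP [V observed] [NP [Det that] [N manuscript]]] [Conj and] [VP [V cited] [NP [Det no] [AP [Adj eager] [AP [Adj clever]]] [N grammar]]]]]
The bracketing above is licensed at every node by one of the given productions, with S at the root.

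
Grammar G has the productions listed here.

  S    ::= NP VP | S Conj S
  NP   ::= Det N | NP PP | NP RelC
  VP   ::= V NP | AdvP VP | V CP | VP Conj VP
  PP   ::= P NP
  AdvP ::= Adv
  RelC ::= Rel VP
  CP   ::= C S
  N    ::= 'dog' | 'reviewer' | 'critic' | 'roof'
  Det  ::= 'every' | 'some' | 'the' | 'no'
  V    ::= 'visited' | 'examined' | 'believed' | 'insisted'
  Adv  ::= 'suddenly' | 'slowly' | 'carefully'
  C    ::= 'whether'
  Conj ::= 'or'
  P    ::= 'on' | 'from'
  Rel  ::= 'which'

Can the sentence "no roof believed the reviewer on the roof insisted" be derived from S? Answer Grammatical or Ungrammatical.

Ungrammatical

For S → NP VP, the only prefix that parses as NP is 'no roof', but the remainder 'believed the reviewer on the roof insisted' is not a VP under these rules. The alternative S rule S → S Conj S likewise has no satisfying split.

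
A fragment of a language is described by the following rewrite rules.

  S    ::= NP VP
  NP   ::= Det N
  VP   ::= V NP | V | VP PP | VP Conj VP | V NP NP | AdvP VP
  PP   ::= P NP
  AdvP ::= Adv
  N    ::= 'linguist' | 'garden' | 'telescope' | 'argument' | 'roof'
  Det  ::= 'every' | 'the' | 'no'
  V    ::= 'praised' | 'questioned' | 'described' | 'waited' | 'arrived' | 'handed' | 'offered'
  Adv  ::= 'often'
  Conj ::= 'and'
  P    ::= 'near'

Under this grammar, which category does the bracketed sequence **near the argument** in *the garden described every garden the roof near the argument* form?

PP

[S [NP [Det the] [N garden]] [VP [VP [V described] [NP [Det every] [N garden]] [NP [Det the] [N roof]]] [PP [P near] [NP [Det the] [N argument]]]]]
The span 'near the argument' is the PP node built by PP → P NP.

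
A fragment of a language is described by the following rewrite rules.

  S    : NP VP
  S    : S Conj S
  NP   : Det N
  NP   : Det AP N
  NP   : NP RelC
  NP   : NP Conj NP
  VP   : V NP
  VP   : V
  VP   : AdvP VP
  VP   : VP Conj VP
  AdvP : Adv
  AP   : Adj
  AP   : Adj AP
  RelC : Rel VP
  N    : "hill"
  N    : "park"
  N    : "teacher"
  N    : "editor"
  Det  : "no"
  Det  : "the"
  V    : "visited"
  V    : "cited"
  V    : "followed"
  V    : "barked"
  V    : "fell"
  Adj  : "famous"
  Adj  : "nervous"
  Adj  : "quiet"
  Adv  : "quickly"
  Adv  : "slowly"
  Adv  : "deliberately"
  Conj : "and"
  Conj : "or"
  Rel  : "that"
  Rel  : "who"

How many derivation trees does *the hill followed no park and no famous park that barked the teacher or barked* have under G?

4

Two of the 4 distinct bracketings:
[S [NP [Det the] [N hill]] [VP [V followed] [NP [NP [NP [Det no] [N park]] [Conj and] [NP [Det no] [AP [Adj famous]] [N park]]] [RelC [Rel that] [VP [VP [V barked] [NP [Det the] [N teacher]]] [Conj or] [VP [V barked]]]]]]]
[S [NP [Det the] [N hill]] [VP [V followed] [NP [NP [Det no] [N park]] [Conj and] [NP [NP [Det no] [AP [Adj famous]] [N park]] [RelC [Rel that] [VP [VP [V barked] [NP [Det the] [N teacher]]] [Conj or] [VP [V barked]]]]]]]]
The trees differ in how a recursive rule is bracketed over the same span.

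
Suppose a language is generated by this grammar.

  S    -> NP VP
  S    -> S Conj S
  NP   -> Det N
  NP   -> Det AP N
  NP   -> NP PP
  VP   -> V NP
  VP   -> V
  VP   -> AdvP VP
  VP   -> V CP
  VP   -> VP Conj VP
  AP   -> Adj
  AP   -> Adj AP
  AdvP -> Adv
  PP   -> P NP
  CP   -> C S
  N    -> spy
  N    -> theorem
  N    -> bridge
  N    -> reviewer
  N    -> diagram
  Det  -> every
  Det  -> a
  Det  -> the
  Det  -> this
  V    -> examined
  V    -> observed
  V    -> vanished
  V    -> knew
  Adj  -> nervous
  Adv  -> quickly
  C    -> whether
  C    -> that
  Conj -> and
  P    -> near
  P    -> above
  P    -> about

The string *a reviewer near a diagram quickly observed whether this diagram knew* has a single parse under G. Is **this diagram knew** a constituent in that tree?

[S [NP [NP [Det a] [N reviewer]] [PP [P near] [NP [Det a] [N diagram]]]] [VP [AdvP [Adv quickly]] [VP [V observed] [CP [C whether] [S [NP [Det this] [N diagram]] [VP [V knew]]]]]]]
The words 'this diagram knew' are exhaustively dominated by a single S node (built by S → NP VP), so they form a constituent.

Yes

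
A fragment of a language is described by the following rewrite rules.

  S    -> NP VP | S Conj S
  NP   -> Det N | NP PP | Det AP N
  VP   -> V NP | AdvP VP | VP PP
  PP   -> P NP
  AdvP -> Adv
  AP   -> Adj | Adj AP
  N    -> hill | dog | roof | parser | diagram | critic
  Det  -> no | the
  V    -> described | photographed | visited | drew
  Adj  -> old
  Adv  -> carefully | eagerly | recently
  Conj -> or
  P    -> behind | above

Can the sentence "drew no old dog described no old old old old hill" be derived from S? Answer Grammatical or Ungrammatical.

For S → NP VP, no prefix of the string parses as an NP. The alternative S rule S → S Conj S likewise has no satisfying split.

Ungrammatical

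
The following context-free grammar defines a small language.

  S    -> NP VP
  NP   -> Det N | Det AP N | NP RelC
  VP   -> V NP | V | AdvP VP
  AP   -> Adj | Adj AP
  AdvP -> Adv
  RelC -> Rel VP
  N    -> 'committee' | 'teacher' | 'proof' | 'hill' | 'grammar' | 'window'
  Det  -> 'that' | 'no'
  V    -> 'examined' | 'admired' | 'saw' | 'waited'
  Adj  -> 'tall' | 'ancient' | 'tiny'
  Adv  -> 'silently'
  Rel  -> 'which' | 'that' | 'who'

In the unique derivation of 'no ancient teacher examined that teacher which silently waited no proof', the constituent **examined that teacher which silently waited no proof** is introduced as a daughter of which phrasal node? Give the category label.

S
  NP
    Det: no
    AP
      Adj: ancient
    N: teacher
  VP
    V: examined
    NP
      NP
        Det: that
        N: teacher
      RelC
        Rel: which
        VP
          AdvP
            Adv: silently
          VP
            V: waited
            NP
              Det: no
              N: proof
The span 'examined that teacher which silently waited no proof' is the VP node built by VP → V NP.
Its mother is the S built by S → NP VP.

S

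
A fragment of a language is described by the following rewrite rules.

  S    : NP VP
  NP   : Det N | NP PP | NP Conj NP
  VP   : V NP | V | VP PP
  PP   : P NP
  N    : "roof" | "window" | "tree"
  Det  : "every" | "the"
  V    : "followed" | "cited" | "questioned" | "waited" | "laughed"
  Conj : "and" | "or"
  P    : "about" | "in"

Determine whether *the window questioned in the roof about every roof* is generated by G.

[S [NP [Det the] [N window]] [VP [VP [V questioned]] [PP [P in] [NP [NP [Det the] [N roof]] [PP [P about] [NP [Det every] [N roof]]]]]]]
Each bracket corresponds to one application of a listed rule, so the string is derivable from S.

Grammatical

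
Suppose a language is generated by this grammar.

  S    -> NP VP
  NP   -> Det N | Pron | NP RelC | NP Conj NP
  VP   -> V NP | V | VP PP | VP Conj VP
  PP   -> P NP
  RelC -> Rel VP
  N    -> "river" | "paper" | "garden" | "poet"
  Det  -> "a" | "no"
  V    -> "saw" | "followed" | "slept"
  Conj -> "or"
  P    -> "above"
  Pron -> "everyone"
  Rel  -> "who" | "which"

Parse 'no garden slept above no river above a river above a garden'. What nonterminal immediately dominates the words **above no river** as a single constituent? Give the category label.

[S [NP [Det no] [N garden]] [VP [VP [VP [VP [V slept]] [PP [P above] [NP [Det no] [N river]]]] [PP [P above] [NP [Det a] [N river]]]] [PP [P above] [NP [Det a] [N garden]]]]]
The span 'above no river' is the PP node built by PP → P NP.

PP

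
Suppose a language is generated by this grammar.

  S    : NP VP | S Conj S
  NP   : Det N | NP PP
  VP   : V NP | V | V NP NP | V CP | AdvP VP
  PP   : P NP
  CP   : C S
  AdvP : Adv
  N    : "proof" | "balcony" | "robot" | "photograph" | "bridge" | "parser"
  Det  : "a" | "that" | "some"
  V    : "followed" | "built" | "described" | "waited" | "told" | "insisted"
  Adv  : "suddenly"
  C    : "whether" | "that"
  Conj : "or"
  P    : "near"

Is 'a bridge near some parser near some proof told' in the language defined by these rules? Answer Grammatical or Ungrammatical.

Grammatical

[S [NP [NP [Det a] [N bridge]] [PP [P near] [NP [NP [Det some] [N parser]] [PP [P near] [NP [Det some] [N proof]]]]]] [VP [V told]]]
Every word is introduced by a lexical rule and the phrasal rules combine the resulting categories into a single S.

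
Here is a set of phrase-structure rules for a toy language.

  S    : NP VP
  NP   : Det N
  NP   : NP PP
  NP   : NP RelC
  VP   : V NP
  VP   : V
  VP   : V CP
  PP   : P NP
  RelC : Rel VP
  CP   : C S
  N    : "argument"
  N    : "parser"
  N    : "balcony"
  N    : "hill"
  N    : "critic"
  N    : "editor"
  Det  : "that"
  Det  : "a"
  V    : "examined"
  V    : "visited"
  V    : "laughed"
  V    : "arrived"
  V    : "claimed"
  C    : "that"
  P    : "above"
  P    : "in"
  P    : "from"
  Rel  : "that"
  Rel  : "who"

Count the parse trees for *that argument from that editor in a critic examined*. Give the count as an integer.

The two bracketings:
[S [NP [NP [Det that] [N argument]] [PP [P from] [NP [NP [Det that] [N editor]] [PP [P in] [NP [Det a] [N critic]]]]]] [VP [V examined]]]
[S [NP [NP [NP [Det that] [N argument]] [PP [P from] [NP [Det that] [N editor]]]] [PP [P in] [NP [Det a] [N critic]]]] [VP [V examined]]]
The trees differ in how a recursive rule is bracketed over the same span.

2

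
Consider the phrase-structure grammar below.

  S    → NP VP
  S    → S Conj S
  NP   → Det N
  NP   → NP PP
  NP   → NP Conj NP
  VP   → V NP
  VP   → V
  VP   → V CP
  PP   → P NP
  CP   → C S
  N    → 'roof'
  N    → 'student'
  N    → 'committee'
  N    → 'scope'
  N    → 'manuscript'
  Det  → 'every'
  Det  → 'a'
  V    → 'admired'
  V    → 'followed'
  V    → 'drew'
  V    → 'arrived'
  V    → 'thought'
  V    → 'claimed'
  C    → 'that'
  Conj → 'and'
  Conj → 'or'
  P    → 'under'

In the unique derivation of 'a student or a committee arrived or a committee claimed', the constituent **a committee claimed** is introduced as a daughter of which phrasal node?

[S [S [NP [NP [Det a] [N student]] [Conj or] [NP [Det a] [N committee]]] [VP [V arrived]]] [Conj or] [S [NP [Det a] [N committee]] [VP [V claimed]]]]
The span 'a committee claimed' is the S node built by S → NP VP.
Its mother is the S built by S → S Conj S.

S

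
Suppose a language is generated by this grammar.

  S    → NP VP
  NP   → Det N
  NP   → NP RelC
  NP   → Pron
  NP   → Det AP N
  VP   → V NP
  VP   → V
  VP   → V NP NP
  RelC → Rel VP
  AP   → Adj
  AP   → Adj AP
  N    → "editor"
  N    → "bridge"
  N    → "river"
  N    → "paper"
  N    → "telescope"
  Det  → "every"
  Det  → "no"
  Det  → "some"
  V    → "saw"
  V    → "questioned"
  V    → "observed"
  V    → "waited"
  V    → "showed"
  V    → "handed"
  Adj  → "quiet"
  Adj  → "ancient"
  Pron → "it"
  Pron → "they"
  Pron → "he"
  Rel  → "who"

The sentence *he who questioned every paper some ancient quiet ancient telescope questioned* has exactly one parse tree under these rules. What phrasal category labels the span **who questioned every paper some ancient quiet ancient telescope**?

[S [NP [NP [Pron he]] [RelC [Rel who] [VP [V questioned] [NP [Det every] [N paper]] [NP [Det some] [AP [Adj ancient] [AP [Adj quiet] [AP [Adj ancient]]]] [N telescope]]]]] [VP [V questioned]]]
The span 'who questioned every paper some ancient quiet ancient telescope' is the RelC node built by RelC → Rel VP.

RelC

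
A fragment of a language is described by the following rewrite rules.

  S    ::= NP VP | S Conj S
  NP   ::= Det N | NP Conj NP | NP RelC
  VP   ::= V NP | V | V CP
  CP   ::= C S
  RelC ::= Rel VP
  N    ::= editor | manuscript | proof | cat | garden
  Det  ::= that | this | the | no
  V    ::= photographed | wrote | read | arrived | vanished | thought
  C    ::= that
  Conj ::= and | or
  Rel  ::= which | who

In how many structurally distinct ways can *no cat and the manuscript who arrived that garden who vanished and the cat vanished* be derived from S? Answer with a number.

9

Two of the 9 distinct bracketings:
[S [NP [NP [Det no] [N cat]] [Conj and] [NP [NP [NP [Det the] [N manuscript]] [RelC [Rel who] [VP [V arrived] [NP [NP [Det that] [N garden]] [RelC [Rel who] [VP [V vanished]]]]]]] [Conj and] [NP [Det the] [N cat]]]] [VP [V vanished]]]
[S [NP [NP [Det no] [N cat]] [Conj and] [NP [NP [NP [NP [Det the] [N manuscript]] [RelC [Rel who] [VP [V arrived] [NP [Det that] [N garden]]]]] [RelC [Rel who] [VP [V vanished]]]] [Conj and] [NP [Det the] [N cat]]]] [VP [V vanished]]]
The trees differ in how a recursive rule is bracketed over the same span.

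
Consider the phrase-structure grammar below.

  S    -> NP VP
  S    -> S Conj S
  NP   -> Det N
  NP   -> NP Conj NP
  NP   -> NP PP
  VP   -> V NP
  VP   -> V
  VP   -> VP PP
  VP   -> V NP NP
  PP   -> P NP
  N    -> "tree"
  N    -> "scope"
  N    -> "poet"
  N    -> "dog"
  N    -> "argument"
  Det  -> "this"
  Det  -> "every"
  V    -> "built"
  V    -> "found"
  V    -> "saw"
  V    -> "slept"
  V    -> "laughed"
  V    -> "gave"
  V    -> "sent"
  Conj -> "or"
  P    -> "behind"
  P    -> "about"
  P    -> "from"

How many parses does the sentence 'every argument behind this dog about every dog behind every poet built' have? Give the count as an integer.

Two of the 5 distinct bracketings:
[S [NP [NP [Det every] [N argument]] [PP [P behind] [NP [NP [Det this] [N dog]] [PP [P about] [NP [NP [Det every] [N dog]] [PP [P behind] [NP [Det every] [N poet]]]]]]]] [VP [V built]]]
[S [NP [NP [Det every] [N argument]] [PP [P behind] [NP [NP [NP [Det this] [N dog]] [PP [P about] [NP [Det every] [N dog]]]] [PP [P behind] [NP [Det every] [N poet]]]]]] [VP [V built]]]
The trees differ in how a recursive rule is bracketed over the same span.

5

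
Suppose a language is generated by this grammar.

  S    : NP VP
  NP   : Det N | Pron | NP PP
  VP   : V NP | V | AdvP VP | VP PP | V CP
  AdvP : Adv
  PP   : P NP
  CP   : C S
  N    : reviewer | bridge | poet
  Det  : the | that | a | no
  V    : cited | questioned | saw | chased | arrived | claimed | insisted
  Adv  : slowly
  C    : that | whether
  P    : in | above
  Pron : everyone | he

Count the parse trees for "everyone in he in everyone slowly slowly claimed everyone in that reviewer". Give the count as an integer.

8

Two of the 8 distinct bracketings:
[S [NP [NP [Pron everyone]] [PP [P in] [NP [NP [Pron he]] [PP [P in] [NP [Pron everyone]]]]]] [VP [AdvP [Adv slowly]] [VP [AdvP [Adv slowly]] [VP [V claimed] [NP [NP [Pron everyone]] [PP [P in] [NP [Det that] [N reviewer]]]]]]]]
[S [NP [NP [Pron everyone]] [PP [P in] [NP [NP [Pron he]] [PP [P in] [NP [Pron everyone]]]]]] [VP [AdvP [Adv slowly]] [VP [AdvP [Adv slowly]] [VP [VP [V claimed] [NP [Pron everyone]]] [PP [P in] [NP [Det that] [N reviewer]]]]]]]
The difference turns on whether VP → VP PP is used at the relevant span, versus an alternative expansion of VP.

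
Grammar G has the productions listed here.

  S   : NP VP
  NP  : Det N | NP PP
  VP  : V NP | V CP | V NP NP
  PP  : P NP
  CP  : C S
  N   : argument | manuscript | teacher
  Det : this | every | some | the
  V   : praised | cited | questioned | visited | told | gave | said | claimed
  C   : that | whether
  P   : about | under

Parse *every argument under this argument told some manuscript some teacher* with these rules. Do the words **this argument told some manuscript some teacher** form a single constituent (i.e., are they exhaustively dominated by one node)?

No

[S [NP [NP [Det every] [N argument]] [PP [P under] [NP [Det this] [N argument]]]] [VP [V told] [NP [Det some] [N manuscript]] [NP [Det some] [N teacher]]]]
The smallest constituent containing 'this argument told some manuscript some teacher' is the S spanning 'every argument under this argument told some manuscript some teacher'; no single node in the tree dominates exactly the given words.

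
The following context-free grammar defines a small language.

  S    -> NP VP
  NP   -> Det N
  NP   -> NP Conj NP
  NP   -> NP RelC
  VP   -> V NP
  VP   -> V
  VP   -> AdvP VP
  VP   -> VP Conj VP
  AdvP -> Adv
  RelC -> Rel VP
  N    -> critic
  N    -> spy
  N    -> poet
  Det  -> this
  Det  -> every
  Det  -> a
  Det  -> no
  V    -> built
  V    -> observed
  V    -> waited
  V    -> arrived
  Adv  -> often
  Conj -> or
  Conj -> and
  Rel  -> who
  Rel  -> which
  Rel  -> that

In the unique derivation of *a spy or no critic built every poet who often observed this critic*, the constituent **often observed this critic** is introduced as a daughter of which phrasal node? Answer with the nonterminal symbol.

[S [NP [NP [Det a] [N spy]] [Conj or] [NP [Det no] [N critic]]] [VP [V built] [NP [NP [Det every] [N poet]] [RelC [Rel who] [VP [AdvP [Adv often]] [VP [V observed] [NP [Det this] [N critic]]]]]]]]
The span 'often observed this critic' is the VP node built by VP → AdvP VP.
Its mother is the RelC built by RelC → Rel VP.

RelC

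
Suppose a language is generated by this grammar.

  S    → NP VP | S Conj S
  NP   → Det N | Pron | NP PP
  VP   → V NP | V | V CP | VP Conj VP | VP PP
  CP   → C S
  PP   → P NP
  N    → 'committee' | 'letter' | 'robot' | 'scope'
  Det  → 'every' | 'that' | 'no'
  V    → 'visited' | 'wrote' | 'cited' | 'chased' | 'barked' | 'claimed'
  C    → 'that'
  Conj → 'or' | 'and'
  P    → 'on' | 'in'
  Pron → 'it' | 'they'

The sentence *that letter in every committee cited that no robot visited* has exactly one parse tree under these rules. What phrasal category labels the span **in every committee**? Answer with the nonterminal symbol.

S
  NP
    NP
      Det: that
      N: letter
    PP
      P: in
      NP
        Det: every
        N: committee
  VP
    V: cited
    CP
      C: that
      S
        NP
          Det: no
          N: robot
        VP
          V: visited
The span 'in every committee' is the PP node built by PP → P NP.

PP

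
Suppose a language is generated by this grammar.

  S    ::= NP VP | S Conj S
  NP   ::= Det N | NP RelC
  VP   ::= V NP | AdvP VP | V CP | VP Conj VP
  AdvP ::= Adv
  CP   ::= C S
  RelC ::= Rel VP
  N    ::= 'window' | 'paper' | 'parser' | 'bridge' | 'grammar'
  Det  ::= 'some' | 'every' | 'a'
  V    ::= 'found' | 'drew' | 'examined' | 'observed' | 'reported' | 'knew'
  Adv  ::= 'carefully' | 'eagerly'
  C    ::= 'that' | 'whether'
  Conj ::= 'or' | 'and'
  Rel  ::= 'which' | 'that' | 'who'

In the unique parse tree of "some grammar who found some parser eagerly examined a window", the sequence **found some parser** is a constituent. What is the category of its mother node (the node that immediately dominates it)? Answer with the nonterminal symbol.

[S [NP [NP [Det some] [N grammar]] [RelC [Rel who] [VP [V found] [NP [Det some] [N parser]]]]] [VP [AdvP [Adv eagerly]] [VP [V examined] [NP [Det a] [N window]]]]]
The span 'found some parser' is the VP node built by VP → V NP.
Its mother is the RelC built by RelC → Rel VP.

RelC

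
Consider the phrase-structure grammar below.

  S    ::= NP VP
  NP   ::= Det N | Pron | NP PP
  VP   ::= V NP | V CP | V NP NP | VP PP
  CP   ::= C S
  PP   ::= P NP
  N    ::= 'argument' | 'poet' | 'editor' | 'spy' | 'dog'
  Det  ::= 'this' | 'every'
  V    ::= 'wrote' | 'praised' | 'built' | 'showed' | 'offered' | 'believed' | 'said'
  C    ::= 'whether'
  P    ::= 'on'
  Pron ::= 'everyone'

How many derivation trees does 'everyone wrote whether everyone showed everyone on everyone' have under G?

3

Two of the 3 distinct bracketings:
[S [NP [Pron everyone]] [VP [V wrote] [CP [C whether] [S [NP [Pron everyone]] [VP [V showed] [NP [NP [Pron everyone]] [PP [P on] [NP [Pron everyone]]]]]]]]]
[S [NP [Pron everyone]] [VP [V wrote] [CP [C whether] [S [NP [Pron everyone]] [VP [VP [V showed] [NP [Pron everyone]]] [PP [P on] [NP [Pron everyone]]]]]]]]
The difference turns on whether NP → NP PP is used at the relevant span, versus an alternative expansion of NP.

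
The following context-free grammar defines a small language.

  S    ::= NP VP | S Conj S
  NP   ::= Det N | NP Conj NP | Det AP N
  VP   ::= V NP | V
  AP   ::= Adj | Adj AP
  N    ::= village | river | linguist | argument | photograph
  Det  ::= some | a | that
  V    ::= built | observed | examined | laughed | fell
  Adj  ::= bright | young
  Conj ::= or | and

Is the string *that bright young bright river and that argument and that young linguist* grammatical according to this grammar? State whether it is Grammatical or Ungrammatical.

For S → NP VP, every NP-prefix leaves a non-VP remainder: after 'that bright young bright river' the remainder is not a VP; after 'that bright young bright river and that argument' the remainder is not a VP. The alternative S rule S → S Conj S likewise has no satisfying split.

Ungrammatical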